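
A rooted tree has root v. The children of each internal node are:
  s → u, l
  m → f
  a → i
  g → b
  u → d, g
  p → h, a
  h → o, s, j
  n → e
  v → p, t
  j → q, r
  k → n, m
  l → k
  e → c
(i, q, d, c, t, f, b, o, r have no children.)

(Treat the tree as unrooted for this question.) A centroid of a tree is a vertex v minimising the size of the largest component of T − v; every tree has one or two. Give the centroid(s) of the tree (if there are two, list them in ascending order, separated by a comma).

Delete s: the remaining components have sizes 10, 7, 4. Max 10 ≤ 11, so s is a centroid.
Every other node leaves some component of size > 11, so the centroid is unique.

s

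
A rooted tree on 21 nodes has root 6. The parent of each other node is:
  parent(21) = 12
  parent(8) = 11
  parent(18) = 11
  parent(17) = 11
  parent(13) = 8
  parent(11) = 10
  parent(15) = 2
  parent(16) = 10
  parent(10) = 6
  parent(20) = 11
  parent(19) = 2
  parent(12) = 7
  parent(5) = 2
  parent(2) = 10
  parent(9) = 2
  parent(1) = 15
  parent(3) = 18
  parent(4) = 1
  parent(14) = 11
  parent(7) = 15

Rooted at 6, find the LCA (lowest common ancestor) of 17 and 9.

Path 17→root: 17 11 10 6; path 9→root: 9 2 10 6.
First common node: 10.

10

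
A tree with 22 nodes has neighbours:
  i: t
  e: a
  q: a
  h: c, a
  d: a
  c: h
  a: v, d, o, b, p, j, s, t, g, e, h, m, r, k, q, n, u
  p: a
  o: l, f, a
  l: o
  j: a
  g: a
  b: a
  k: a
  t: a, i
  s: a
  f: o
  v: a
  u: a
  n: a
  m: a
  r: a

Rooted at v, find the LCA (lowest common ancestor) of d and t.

a

d's ancestor chain is d, a, v and t's is t, a, v; they first meet at a.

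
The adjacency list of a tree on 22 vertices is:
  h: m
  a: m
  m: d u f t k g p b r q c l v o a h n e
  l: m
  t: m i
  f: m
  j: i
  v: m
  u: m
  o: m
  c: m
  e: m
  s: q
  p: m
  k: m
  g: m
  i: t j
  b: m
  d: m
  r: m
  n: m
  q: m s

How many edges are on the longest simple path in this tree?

5

BFS from j reaches s last, at distance 5; BFS from s confirms no node is farther.
Path: j-i-t-m-q-s.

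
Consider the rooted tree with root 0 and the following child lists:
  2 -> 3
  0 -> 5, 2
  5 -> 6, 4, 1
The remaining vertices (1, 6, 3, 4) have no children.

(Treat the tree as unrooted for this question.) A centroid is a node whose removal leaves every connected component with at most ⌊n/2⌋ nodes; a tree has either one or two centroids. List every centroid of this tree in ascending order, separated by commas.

5

Removing 5 splits the tree into components of sizes 3, 1, 1, 1; the largest is 3 ≤ ⌊7/2⌋ = 3.
Every other node leaves some component of size > 3, so the centroid is unique.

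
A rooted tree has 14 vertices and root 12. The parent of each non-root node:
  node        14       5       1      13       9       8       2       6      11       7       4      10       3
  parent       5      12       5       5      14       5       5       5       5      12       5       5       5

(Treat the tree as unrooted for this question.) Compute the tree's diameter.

A longest path is 9 - 14 - 5 - 12 - 7, with 4 edges.

4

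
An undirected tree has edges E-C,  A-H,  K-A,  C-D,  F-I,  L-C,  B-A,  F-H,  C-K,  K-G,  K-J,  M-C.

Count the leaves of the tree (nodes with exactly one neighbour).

8

Degree-1 nodes: B, D, E, G, I, J, L, M — 8 of them.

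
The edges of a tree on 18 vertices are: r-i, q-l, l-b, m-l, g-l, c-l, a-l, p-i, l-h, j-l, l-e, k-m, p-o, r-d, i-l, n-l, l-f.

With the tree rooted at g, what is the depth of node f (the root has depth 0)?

2

g – l – f — 2 edges.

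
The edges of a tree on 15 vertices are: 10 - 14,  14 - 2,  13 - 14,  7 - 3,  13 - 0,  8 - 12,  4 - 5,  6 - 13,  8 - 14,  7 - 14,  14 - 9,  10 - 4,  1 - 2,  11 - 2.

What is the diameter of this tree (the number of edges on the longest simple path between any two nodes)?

5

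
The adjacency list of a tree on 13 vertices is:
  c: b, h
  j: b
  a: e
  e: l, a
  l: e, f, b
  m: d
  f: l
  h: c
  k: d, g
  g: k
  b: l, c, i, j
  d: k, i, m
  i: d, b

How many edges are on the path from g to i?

Walking from g: g - k - d - i. Length 3.

3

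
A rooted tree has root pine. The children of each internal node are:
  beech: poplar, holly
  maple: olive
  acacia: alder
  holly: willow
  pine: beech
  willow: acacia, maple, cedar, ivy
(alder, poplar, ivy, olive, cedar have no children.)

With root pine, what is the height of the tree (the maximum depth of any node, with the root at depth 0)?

The longest root-to-leaf path is pine–beech–holly–willow–acacia–alder (5 edges).

5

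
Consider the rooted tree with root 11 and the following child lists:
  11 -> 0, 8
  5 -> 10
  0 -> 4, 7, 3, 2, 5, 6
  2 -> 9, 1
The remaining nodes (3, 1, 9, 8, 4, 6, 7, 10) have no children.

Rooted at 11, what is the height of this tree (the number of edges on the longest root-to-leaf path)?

3

The longest root-to-leaf path is 11 – 0 – 2 – 1 (3 edges).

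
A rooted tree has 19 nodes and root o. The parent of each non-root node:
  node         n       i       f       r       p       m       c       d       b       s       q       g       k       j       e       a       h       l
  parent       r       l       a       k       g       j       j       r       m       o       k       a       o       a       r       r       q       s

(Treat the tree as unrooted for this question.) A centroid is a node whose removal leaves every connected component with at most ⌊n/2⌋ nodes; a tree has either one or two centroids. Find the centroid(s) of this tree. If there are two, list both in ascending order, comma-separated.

r

If r is removed the pieces have sizes 8, 7, 1, 1, 1, all ≤ ⌊19/2⌋ = 9.
No neighbour of r does as well, so r is the unique centroid.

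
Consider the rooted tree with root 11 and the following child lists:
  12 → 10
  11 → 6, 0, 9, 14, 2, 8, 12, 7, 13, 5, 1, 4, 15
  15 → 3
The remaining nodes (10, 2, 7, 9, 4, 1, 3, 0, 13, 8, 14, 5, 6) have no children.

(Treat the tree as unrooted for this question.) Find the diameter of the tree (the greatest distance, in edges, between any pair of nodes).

Starting from 10, a farthest node is 3 at distance 4.
One longest path: 10–12–11–15–3.
So the diameter is 4.

4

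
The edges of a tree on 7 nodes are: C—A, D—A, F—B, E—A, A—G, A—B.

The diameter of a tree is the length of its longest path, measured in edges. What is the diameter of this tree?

3

A longest path is E–A–B–F, with 3 edges.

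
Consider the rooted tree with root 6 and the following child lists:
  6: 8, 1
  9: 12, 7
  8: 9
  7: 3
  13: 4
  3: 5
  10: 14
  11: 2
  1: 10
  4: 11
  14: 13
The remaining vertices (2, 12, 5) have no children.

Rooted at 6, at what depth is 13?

4

Climbing from 13 to the root: 13 → 14 → 10 → 1 → 6. That's 4 steps.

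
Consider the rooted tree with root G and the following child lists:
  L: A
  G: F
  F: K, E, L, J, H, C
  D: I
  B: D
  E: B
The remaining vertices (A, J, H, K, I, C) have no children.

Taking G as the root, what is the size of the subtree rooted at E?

Descendants of E (including itself): E, B, D, I. That's 4.

4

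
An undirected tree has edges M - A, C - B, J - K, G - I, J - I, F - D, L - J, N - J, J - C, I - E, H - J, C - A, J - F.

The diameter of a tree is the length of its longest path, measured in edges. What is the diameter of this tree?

A longest path is M–A–C–J–F–D, with 5 edges.

5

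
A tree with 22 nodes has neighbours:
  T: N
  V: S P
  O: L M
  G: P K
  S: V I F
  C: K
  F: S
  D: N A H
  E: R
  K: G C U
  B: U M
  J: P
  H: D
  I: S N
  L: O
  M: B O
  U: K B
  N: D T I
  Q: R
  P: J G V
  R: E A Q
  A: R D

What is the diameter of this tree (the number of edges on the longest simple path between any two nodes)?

BFS from L reaches Q last, at distance 15; BFS from Q confirms no node is farther.
Path: L-O-M-B-U-K-G-P-V-S-I-N-D-A-R-Q.

15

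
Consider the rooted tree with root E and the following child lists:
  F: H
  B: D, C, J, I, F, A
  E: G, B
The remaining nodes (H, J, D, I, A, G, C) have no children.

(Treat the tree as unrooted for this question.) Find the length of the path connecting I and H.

Walking from I: I–B–F–H. Length 3.

3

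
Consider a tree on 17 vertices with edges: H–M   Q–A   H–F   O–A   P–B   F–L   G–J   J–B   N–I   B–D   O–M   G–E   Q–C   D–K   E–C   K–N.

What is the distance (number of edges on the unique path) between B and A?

6

B - J - G - E - C - Q - A: 6 edges.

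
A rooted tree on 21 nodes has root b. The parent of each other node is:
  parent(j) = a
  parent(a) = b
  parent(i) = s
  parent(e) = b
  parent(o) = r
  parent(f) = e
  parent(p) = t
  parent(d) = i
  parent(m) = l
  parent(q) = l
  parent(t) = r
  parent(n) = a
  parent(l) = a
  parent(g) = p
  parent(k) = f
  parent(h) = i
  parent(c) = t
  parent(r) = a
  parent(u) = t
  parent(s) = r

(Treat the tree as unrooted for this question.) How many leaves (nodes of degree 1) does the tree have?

The leaves are c, d, g, h, j, k, m, n, o, q, u.
That is 11 leaves.

11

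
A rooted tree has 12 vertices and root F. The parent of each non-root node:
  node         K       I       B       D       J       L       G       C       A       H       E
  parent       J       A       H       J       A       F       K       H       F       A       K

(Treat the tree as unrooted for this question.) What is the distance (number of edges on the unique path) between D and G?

3

Walking from D: D – J – K – G. Length 3.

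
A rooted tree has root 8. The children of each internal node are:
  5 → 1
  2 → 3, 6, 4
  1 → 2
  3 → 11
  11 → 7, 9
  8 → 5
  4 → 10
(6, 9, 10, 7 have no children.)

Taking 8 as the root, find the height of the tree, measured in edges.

6

9 sits deepest: 8–5–1–2–3–11–9 — 6 edges from the root.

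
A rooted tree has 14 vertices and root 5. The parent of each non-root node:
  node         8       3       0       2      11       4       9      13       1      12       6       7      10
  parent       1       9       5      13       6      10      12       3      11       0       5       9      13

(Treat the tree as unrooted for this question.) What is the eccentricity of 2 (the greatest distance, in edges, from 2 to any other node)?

10

A farthest node from 2 is 8.
The path 2 – 13 – 3 – 9 – 12 – 0 – 5 – 6 – 11 – 1 – 8 has 10 edges.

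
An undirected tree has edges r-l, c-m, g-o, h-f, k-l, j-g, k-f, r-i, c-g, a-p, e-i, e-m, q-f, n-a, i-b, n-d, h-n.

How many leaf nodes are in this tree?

Degree-1 nodes: b, d, j, o, p, q — 6 of them.

6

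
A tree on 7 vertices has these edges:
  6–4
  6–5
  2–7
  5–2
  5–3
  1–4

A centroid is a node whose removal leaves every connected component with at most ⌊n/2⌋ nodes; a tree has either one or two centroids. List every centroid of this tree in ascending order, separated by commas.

If 5 is removed the pieces have sizes 3, 2, 1, all ≤ ⌊7/2⌋ = 3.
No neighbour of 5 does as well, so 5 is the unique centroid.

5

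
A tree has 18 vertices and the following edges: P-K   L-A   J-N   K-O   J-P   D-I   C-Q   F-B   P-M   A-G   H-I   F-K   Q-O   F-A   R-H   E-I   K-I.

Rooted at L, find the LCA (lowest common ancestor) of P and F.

F

Path P→root: P K F A L; path F→root: F A L.
First common node: F.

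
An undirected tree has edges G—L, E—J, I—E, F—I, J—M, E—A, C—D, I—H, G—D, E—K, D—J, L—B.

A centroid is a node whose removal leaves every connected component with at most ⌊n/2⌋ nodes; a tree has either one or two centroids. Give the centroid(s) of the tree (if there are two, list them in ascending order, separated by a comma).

J

Delete J: the remaining components have sizes 6, 5, 1. Max 6 ≤ 6, so J is a centroid.
No neighbour of J does as well, so J is the unique centroid.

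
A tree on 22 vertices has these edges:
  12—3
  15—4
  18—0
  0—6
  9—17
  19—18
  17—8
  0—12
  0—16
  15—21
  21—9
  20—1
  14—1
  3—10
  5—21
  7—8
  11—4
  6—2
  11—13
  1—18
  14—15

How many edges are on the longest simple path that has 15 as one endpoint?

7

Distances from 15 peak at 7, attained at 10.
15 – 14 – 1 – 18 – 0 – 12 – 3 – 10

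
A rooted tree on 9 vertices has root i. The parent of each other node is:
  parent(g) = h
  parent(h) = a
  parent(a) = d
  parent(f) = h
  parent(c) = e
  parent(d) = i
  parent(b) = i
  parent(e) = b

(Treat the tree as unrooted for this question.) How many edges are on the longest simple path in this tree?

7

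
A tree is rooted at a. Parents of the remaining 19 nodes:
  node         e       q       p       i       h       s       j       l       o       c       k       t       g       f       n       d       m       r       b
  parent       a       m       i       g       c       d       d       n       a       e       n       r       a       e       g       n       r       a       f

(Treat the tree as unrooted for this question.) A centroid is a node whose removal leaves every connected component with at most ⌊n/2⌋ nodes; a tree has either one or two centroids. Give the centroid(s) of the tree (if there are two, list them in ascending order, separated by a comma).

If a is removed the pieces have sizes 9, 5, 4, 1, all ≤ ⌊20/2⌋ = 10.
No neighbour of a does as well, so a is the unique centroid.

a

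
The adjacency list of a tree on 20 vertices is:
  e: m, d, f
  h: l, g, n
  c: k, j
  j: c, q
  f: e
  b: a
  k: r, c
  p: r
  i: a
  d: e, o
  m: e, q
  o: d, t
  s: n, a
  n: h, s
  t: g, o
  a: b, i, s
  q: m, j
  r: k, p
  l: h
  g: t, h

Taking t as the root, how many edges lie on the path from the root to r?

t – o – d – e – m – q – j – c – k – r — 9 edges.

9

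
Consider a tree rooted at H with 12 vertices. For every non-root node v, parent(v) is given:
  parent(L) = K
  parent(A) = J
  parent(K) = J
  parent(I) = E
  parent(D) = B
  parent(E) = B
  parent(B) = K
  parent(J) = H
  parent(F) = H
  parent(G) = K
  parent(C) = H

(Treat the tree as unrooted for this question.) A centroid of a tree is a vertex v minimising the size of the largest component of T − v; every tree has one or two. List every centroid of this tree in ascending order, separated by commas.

If K is removed the pieces have sizes 5, 4, 1, 1, all ≤ ⌊12/2⌋ = 6.
Every other node leaves some component of size > 6, so the centroid is unique.

K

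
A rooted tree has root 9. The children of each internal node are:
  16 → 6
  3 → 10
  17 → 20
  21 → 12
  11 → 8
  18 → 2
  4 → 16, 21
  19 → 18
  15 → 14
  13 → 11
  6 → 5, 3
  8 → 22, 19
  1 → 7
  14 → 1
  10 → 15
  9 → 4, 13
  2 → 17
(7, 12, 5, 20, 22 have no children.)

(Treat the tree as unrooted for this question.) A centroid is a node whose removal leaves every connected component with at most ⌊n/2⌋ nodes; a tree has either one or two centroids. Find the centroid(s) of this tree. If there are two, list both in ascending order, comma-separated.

If 4 is removed the pieces have sizes 10, 9, 2, all ≤ ⌊22/2⌋ = 11.
Every other node leaves some component of size > 11, so the centroid is unique.

4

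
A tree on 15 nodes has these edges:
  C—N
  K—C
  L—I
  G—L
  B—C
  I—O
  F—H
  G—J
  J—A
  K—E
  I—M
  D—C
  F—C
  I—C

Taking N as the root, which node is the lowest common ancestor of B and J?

Ancestors of B (toward the root): B, C, N.
Ancestors of J: J, G, L, I, C, N.
The deepest node appearing in both lists is C.

C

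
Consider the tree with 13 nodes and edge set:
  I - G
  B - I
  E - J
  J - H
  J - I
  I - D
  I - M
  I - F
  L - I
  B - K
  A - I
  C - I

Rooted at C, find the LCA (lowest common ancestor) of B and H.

I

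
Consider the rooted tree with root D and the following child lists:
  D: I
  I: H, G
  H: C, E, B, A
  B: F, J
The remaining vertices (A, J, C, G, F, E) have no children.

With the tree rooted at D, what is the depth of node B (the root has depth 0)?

3

Path from D to B: D – I – H – B, which has 3 edges.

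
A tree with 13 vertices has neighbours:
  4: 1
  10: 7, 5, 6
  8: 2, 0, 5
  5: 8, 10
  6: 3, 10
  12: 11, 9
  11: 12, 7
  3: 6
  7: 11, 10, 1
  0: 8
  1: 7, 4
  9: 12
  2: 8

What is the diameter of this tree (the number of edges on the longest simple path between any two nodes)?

7

BFS from 9 reaches 2 last, at distance 7; BFS from 2 confirms no node is farther.
Path: 9-12-11-7-10-5-8-2.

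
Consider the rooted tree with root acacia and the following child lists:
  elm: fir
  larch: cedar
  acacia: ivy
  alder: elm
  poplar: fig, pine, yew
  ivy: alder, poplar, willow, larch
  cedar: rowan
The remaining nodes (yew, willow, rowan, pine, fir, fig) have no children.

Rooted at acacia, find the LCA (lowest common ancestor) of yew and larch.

ivy

Ancestors of yew (toward the root): yew, poplar, ivy, acacia.
Ancestors of larch: larch, ivy, acacia.
The deepest node appearing in both lists is ivy.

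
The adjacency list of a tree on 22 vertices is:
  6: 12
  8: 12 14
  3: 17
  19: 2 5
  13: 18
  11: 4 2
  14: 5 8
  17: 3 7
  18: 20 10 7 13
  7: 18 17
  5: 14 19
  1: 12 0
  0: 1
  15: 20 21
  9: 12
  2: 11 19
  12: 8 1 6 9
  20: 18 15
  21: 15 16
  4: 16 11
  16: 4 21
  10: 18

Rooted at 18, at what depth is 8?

Climbing from 8 to the root: 8 – 14 – 5 – 19 – 2 – 11 – 4 – 16 – 21 – 15 – 20 – 18. That's 11 steps.

11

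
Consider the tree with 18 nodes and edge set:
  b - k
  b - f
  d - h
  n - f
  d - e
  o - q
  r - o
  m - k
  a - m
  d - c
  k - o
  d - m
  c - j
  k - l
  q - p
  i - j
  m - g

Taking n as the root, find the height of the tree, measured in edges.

A deepest node is i, reached by n – f – b – k – m – d – c – j – i.
That path has 8 edges, so the height is 8.

8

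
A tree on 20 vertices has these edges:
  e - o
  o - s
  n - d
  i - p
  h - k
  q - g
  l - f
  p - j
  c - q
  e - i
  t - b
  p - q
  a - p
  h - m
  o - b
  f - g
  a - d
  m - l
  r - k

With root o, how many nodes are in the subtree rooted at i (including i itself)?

15

Descendants of i (including itself): i, p, q, j, a, c, g, d, f, n, l, m, h, k, r. That's 15.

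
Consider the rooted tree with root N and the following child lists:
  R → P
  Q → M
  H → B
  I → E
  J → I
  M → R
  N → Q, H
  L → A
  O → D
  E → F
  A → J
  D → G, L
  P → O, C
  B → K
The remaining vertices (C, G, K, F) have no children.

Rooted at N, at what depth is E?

11

N → Q → M → R → P → O → D → L → A → J → I → E — 11 edges.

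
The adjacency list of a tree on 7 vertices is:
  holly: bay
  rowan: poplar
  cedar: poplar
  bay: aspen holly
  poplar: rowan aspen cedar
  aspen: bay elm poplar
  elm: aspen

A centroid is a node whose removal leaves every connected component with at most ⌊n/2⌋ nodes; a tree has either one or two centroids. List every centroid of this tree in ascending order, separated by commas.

Delete aspen: the remaining components have sizes 3, 2, 1. Max 3 ≤ 3, so aspen is a centroid.
Every other node leaves some component of size > 3, so the centroid is unique.

aspen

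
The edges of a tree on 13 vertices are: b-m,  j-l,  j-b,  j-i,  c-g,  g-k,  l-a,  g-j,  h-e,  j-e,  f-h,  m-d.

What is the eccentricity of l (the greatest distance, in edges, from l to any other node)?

The node farthest from l is d (f also at distance 4), via l–j–b–m–d — 4 edges.

4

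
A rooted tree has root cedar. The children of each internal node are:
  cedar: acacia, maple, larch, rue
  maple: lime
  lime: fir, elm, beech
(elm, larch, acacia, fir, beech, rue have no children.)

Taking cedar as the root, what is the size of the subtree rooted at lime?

The subtree rooted at lime contains: lime, fir, elm, beech — 4 nodes.

4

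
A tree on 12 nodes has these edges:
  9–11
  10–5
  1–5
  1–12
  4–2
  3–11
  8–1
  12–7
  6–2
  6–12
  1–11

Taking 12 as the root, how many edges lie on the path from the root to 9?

Climbing from 9 to the root: 9 – 11 – 1 – 12. That's 3 steps.

3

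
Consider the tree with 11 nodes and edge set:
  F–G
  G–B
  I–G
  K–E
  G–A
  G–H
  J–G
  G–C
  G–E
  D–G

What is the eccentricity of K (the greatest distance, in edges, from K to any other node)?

3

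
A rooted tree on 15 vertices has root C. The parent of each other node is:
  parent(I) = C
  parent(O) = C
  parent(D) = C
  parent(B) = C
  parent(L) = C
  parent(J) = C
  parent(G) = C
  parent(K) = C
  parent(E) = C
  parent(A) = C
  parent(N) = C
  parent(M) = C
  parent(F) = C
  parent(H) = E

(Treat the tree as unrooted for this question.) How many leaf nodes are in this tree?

Exactly 13 nodes have a single neighbour: A, B, D, F, G, H, I, J, K, L, M, N, O.

13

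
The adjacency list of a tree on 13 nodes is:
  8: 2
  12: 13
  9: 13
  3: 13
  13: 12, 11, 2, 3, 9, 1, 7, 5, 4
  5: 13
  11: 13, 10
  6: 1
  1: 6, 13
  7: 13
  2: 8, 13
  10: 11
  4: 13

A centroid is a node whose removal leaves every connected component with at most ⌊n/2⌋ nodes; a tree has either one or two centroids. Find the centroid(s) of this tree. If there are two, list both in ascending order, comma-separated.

13

Delete 13: the remaining components have sizes 2, 2, 2, 1, 1, 1, 1, 1, 1. Max 2 ≤ 6, so 13 is a centroid.
No neighbour of 13 does as well, so 13 is the unique centroid.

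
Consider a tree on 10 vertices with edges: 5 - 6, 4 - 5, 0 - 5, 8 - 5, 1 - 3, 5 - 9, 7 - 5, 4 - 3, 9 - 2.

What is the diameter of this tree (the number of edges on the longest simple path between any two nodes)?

Starting from 1, a farthest node is 2 at distance 5.
One longest path: 1–3–4–5–9–2.
So the diameter is 5.

5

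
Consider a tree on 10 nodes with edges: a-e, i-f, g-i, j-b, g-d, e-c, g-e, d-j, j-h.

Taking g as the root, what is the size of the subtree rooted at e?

3

e's subtree: {e, c, a}, size 3.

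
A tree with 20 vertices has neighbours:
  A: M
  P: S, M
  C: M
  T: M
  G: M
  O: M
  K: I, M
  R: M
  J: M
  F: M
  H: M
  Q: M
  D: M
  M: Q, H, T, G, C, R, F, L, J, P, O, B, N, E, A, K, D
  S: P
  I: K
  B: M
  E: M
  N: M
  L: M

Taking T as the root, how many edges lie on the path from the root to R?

2

Path from T to R: T → M → R, which has 2 edges.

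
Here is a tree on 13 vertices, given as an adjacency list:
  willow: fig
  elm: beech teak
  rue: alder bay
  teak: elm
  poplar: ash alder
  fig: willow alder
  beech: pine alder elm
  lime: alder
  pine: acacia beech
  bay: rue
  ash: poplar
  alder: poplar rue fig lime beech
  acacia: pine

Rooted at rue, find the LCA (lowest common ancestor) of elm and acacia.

beech

elm's ancestor chain is elm, beech, alder, rue and acacia's is acacia, pine, beech, alder, rue; they first meet at beech.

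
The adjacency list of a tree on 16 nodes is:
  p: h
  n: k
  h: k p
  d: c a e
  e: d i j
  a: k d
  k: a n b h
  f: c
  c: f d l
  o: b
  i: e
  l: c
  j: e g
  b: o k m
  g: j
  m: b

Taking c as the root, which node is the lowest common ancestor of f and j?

f's ancestor chain is f, c and j's is j, e, d, c; they first meet at c.

c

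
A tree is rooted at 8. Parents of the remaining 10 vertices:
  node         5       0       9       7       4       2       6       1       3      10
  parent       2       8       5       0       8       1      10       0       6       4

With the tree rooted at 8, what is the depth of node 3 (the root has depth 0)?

8 → 4 → 10 → 6 → 3 — 4 edges.

4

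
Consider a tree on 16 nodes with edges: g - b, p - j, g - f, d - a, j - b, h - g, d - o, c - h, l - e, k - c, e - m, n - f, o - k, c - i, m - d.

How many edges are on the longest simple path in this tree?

11

A longest path is l-e-m-d-o-k-c-h-g-b-j-p, with 11 edges.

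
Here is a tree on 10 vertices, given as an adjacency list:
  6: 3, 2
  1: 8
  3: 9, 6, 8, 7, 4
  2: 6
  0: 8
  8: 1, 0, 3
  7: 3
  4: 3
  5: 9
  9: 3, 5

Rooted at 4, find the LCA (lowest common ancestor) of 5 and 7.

Path 5→root: 5 9 3 4; path 7→root: 7 3 4.
First common node: 3.

3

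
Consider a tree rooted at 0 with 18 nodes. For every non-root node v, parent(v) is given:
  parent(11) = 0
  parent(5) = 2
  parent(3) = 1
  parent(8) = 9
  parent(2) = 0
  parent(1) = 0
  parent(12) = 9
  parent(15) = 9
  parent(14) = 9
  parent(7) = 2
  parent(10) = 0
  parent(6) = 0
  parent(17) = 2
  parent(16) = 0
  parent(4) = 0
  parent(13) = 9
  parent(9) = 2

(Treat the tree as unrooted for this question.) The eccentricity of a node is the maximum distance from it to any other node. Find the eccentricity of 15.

A farthest node from 15 is 3.
The path 15–9–2–0–1–3 has 5 edges.

5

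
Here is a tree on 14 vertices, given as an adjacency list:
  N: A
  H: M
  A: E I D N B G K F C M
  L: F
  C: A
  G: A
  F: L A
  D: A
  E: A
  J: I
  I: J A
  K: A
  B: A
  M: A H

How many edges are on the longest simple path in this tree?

Starting from H, a farthest node is J at distance 4.
One longest path: H-M-A-I-J.
So the diameter is 4.

4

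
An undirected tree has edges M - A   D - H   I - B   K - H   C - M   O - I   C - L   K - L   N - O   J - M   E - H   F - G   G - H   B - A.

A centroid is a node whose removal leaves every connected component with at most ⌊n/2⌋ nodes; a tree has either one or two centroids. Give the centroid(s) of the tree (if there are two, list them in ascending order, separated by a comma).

C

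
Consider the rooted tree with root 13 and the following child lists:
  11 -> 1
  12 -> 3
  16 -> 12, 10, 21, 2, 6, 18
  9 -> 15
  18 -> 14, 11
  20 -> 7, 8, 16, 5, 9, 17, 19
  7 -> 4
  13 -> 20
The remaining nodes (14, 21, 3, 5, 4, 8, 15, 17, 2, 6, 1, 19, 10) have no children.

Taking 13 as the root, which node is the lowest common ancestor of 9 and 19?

Path 9→root: 9 20 13; path 19→root: 19 20 13.
First common node: 20.

20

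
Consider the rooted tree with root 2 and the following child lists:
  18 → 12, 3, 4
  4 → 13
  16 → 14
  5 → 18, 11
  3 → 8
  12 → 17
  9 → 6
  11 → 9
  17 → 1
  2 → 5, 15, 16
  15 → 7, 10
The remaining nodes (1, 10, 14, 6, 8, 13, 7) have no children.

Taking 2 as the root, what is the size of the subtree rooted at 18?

8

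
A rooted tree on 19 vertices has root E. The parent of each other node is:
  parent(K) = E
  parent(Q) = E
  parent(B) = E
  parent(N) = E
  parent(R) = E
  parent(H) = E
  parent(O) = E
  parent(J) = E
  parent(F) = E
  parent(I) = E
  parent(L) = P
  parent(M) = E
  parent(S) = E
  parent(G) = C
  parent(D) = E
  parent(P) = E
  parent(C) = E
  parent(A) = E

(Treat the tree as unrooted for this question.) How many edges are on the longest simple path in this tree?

4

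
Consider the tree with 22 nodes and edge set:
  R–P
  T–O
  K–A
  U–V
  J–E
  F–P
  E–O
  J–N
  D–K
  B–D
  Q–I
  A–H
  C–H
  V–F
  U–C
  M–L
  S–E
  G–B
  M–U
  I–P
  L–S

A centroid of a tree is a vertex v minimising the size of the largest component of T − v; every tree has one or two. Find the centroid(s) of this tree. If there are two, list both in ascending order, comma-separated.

U

If U is removed the pieces have sizes 8, 7, 6, all ≤ ⌊22/2⌋ = 11.
Every other node leaves some component of size > 11, so the centroid is unique.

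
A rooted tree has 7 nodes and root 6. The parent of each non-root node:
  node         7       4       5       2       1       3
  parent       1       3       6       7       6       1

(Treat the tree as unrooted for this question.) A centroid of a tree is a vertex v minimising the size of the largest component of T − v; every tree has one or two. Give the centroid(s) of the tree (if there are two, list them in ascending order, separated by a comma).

Delete 1: the remaining components have sizes 2, 2, 2. Max 2 ≤ 3, so 1 is a centroid.
No neighbour of 1 does as well, so 1 is the unique centroid.

1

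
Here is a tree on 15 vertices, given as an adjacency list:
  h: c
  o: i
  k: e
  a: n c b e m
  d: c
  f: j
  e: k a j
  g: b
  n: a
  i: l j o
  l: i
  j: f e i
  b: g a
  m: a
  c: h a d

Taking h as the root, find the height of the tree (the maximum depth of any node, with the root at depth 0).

The longest root-to-leaf path is h – c – a – e – j – i – o (6 edges).

6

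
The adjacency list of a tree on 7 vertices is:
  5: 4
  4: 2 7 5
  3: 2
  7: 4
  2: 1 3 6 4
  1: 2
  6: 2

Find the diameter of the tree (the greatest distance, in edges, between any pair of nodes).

Starting from 7, a farthest node is 6 at distance 3.
One longest path: 7 – 4 – 2 – 6.
So the diameter is 3.

3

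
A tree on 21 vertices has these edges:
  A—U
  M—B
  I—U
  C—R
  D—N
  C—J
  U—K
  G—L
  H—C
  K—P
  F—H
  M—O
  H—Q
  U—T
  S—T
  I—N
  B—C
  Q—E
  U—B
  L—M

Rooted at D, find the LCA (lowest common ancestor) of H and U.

H's ancestor chain is H, C, B, U, I, N, D and U's is U, I, N, D; they first meet at U.

U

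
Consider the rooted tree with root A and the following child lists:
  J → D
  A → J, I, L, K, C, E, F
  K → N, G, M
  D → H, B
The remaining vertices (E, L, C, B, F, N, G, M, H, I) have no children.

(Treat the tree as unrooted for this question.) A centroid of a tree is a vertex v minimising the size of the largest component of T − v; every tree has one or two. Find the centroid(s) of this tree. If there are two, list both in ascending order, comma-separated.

A

Delete A: the remaining components have sizes 4, 4, 1, 1, 1, 1, 1. Max 4 ≤ 7, so A is a centroid.
Every other node leaves some component of size > 7, so the centroid is unique.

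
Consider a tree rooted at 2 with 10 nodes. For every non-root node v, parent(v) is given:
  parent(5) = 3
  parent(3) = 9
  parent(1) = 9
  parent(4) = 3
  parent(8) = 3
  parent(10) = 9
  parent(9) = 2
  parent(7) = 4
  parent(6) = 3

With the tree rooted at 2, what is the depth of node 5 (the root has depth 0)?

Path from 2 to 5: 2 → 9 → 3 → 5, which has 3 edges.

3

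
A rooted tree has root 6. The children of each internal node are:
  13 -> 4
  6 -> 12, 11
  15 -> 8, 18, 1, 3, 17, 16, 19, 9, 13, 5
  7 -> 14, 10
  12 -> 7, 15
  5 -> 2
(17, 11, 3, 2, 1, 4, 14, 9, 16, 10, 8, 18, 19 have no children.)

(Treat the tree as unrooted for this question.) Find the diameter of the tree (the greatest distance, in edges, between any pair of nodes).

5

Starting from 11, a farthest node is 4 at distance 5.
One longest path: 11 - 6 - 12 - 15 - 13 - 4.
So the diameter is 5.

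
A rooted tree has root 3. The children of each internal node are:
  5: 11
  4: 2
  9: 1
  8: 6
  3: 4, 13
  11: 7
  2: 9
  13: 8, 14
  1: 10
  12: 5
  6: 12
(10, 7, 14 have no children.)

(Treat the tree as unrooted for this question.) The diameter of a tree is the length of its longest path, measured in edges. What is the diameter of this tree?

Starting from 10, a farthest node is 7 at distance 12.
One longest path: 10–1–9–2–4–3–13–8–6–12–5–11–7.
So the diameter is 12.

12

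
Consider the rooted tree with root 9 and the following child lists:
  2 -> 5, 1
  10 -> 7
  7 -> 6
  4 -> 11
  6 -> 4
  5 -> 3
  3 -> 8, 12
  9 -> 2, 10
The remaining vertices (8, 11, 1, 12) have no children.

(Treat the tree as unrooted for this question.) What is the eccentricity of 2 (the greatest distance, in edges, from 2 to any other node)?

A farthest node from 2 is 11.
The path 2 – 9 – 10 – 7 – 6 – 4 – 11 has 6 edges.

6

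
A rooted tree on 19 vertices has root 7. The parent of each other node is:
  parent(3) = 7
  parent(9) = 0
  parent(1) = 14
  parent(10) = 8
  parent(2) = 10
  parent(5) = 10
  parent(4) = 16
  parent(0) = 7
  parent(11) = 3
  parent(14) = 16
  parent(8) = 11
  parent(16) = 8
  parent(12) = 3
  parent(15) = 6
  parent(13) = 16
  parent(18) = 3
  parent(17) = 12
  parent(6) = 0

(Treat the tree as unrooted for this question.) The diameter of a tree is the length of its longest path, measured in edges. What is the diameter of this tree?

BFS from 1 reaches 15 last, at distance 9; BFS from 15 confirms no node is farther.
Path: 1-14-16-8-11-3-7-0-6-15.

9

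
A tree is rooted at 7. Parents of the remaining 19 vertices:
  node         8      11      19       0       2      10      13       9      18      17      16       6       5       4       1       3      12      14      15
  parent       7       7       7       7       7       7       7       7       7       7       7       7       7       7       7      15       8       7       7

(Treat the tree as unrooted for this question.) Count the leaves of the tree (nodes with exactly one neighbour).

17

Exactly 17 nodes have a single neighbour: 0, 1, 2, 3, 4, 5, 6, 9, 10, 11, 12, 13, 14, 16, 17, 18, 19.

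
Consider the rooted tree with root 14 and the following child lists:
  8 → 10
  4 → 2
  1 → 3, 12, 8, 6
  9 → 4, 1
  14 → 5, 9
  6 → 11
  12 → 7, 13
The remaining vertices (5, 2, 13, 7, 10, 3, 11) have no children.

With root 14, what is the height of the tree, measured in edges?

The longest root-to-leaf path is 14 – 9 – 1 – 8 – 10 (4 edges).

4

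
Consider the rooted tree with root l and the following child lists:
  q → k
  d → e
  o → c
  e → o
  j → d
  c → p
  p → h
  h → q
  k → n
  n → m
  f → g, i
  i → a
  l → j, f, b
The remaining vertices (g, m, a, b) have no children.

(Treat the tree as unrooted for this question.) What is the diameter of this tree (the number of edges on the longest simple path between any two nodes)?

A longest path is m - n - k - q - h - p - c - o - e - d - j - l - f - i - a, with 14 edges.

14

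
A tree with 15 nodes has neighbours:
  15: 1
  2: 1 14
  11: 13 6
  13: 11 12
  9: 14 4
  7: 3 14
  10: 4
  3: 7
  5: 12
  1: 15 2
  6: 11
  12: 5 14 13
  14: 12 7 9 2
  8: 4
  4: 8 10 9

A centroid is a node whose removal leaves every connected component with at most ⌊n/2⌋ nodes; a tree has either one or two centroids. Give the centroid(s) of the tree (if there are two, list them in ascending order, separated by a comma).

14

Delete 14: the remaining components have sizes 5, 4, 3, 2. Max 5 ≤ 7, so 14 is a centroid.
No neighbour of 14 does as well, so 14 is the unique centroid.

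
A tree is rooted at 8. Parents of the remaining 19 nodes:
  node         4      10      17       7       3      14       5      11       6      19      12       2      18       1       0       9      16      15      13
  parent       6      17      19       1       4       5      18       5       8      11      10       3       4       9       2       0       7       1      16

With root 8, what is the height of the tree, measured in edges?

13 sits deepest: 8 – 6 – 4 – 3 – 2 – 0 – 9 – 1 – 7 – 16 – 13 — 10 edges from the root.

10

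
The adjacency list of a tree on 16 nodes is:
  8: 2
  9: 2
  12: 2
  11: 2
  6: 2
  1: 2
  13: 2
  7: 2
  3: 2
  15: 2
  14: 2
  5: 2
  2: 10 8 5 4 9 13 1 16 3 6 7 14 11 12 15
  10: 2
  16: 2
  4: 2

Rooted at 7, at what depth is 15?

2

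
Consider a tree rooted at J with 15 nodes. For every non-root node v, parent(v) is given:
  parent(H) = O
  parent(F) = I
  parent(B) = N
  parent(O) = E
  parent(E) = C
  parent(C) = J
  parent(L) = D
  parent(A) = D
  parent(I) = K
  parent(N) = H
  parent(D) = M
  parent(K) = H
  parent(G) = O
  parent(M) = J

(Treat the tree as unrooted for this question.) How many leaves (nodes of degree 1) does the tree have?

5

Exactly 5 nodes have a single neighbour: A, B, F, G, L.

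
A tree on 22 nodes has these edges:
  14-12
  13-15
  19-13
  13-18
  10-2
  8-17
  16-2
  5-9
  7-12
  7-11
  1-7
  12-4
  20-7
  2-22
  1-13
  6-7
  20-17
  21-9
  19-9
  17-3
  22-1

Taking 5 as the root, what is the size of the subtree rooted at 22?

The subtree rooted at 22 contains: 22, 2, 16, 10 — 4 nodes.

4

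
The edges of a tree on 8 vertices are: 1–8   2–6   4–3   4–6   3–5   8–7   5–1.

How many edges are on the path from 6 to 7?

6 – 4 – 3 – 5 – 1 – 8 – 7: 6 edges.

6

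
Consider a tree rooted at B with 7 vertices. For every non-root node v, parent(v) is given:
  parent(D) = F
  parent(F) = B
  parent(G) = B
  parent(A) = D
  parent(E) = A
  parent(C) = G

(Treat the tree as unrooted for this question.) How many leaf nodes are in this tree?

Exactly 2 nodes have a single neighbour: C, E.

2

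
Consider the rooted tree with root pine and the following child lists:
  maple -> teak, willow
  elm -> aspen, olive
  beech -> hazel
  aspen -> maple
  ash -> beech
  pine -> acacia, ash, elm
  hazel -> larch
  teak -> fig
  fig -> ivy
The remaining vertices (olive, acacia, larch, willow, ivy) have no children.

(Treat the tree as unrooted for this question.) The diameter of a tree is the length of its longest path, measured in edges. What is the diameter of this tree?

A longest path is larch-hazel-beech-ash-pine-elm-aspen-maple-teak-fig-ivy, with 10 edges.

10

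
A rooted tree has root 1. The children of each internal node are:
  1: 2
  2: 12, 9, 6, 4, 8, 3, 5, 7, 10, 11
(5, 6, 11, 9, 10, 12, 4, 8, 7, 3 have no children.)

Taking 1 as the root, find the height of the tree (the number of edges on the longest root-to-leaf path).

A deepest node is 3, reached by 1-2-3.
That path has 2 edges, so the height is 2.

2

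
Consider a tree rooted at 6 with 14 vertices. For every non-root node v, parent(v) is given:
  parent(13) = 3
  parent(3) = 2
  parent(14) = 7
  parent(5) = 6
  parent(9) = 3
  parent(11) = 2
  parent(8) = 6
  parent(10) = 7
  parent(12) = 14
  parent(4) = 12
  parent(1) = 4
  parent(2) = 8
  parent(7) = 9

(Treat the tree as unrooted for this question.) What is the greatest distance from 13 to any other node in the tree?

7

Distances from 13 peak at 7, attained at 1.
13 – 3 – 9 – 7 – 14 – 12 – 4 – 1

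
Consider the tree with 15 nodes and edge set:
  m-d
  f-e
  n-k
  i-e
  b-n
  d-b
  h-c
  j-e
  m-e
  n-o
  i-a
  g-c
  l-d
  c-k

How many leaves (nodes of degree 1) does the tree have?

Degree-1 nodes: a, f, g, h, j, l, o — 7 of them.

7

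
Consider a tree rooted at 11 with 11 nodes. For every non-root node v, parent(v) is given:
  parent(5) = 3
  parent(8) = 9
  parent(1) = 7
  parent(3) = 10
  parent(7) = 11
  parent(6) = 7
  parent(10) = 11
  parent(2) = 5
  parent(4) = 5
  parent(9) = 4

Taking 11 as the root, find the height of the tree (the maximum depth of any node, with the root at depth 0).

The longest root-to-leaf path is 11–10–3–5–4–9–8 (6 edges).

6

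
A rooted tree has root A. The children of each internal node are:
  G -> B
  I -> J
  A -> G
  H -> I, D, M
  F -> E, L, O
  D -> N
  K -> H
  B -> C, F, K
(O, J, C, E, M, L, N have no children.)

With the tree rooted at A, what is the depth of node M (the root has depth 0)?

5

Path from A to M: A → G → B → K → H → M, which has 5 edges.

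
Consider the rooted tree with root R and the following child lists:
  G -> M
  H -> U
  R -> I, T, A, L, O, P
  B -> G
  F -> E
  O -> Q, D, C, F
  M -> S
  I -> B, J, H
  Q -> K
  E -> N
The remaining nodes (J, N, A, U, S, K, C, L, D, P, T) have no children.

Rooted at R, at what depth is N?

Path from R to N: R – O – F – E – N, which has 4 edges.

4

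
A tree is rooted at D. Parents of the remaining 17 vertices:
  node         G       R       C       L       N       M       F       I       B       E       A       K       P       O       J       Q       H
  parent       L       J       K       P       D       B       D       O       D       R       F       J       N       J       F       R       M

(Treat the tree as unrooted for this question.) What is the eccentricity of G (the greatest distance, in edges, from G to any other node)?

8

A farthest node from G is I (C, Q, E also at distance 8).
The path G–L–P–N–D–F–J–O–I has 8 edges.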